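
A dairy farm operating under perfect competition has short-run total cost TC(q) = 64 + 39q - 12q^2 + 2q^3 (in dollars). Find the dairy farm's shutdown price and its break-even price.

Shutdown price = $21; break-even price = $39

Shutdown price = min AVC. AVC = 39 - 12q + 2q^2, with vertex at q = 3 and minimum $21.
ATC = 64/q + 39 - 12q + 2q^2. Setting dATC/dq = −64/q^2 − 12 + 4q = 0 gives q = 4 (since 4·4^3 − 12·4^2 = 64).
min ATC = 64/4 + 39 − 12·4 + 2·4^2 = $39. That is the break-even price.
For $21 ≤ P < $39 the firm produces at a loss; below $21 it shuts down.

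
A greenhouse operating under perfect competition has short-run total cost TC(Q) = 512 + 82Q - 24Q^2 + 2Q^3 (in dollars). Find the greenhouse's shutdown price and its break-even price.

Shutdown price = min AVC. AVC = 82 - 24Q + 2Q^2, with vertex at Q = 6 and minimum $10.
ATC = 512/Q + 82 - 24Q + 2Q^2. Setting dATC/dQ = −512/Q^2 − 24 + 4Q = 0 gives Q = 8 (since 4·8^3 − 24·8^2 = 512).
min ATC = 512/8 + 82 − 24·8 + 2·8^2 = $82. That is the break-even price.
Between these two prices the firm operates at a loss; above $82 it earns a profit.

Shutdown price = $10; break-even price = $82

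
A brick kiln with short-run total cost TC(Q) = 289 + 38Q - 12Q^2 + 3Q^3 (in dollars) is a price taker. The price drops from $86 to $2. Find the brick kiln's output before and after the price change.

MC = 38 - 24Q + 9Q^2; the shutdown threshold is min AVC = $26 (at Q = 2).
At P = $86 ≥ min AVC, set P = MC on the rising branch: Q = 4.
At P = $2 < min AVC = $26, price no longer covers variable cost at any output, so the firm shuts down: Q = 0.

Output falls from 4 to 0 (the firm shuts down)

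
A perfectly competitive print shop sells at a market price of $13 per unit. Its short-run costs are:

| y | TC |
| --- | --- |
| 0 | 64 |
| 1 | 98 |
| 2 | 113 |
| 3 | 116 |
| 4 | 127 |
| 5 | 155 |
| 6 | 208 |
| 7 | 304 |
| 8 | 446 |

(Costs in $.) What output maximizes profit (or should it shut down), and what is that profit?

Profit at each row (π = 13y − TC): y=0: -64; y=1: -85; y=2: -87; y=3: -77; y=4: -75; y=5: -90; y=6: -130; y=7: -213; y=8: -342.
Profit is highest at y = 0. Equivalently, the lowest AVC in the table is 63/4 ≈ $15.75 at y = 4, and P = $13 falls below it — price never covers variable cost, so the firm shuts down and loses only its fixed cost.

y = 0 (shut down); profit = -$64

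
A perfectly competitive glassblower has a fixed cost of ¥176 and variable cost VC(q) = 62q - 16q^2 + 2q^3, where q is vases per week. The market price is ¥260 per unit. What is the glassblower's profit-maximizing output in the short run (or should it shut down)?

Produce at q = 9

Variable cost is VC = 62q - 16q^2 + 2q^3, so AVC = VC/q = 62 - 16q + 2q^2 and MC = dTC/dq = 62 - 32q + 6q^2.
AVC hits its minimum where MC = AVC, at q = 4, giving min AVC = 62 - 16·4 + 2·4^2 = ¥30.
Because ¥260 ≥ ¥30, revenue can cover variable cost; the firm operates.
Set P = MC: 260 = 62 - 32q + 6q^2 → -198 - 32q + 6q^2 = 0. The roots are q = -11/3 and q = 9; the profit-maximizing output is on the rising part of MC, so q* = 9.
Check: AVC at q = 9 is ¥80 ≤ P, so revenue covers variable cost.
Profit = P·q − TC = 260·9 − 896 = ¥1444.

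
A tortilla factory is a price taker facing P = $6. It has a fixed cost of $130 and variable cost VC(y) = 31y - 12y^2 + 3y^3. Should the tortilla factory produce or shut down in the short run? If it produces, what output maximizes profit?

From TC, MC = TC'(y) = 31 - 24y + 9y^2 and AVC = VC/y = 31 - 12y + 3y^2.
AVC is minimized where dAVC/dy = -12 + 6y = 0, at y = 2; min AVC = 31 - 12·2 + 3·2^2 = $19.
P = $6 lies below min AVC = $19; no output level covers variable cost.
The firm minimizes its loss by shutting down and losing only its fixed cost of $130.

Shut down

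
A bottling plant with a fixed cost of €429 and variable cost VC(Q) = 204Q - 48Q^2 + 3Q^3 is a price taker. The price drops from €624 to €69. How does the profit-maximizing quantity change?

AVC = 204 - 48Q + 3Q^2, minimized at Q = 8 where min AVC = €12. MC = 204 - 96Q + 9Q^2.
At P = €624 ≥ min AVC, set P = MC on the rising branch: Q = 14.
At P = €69 ≥ min AVC, set P = MC: Q = 9. The firm stays open but cuts output.

Output falls from 14 to 9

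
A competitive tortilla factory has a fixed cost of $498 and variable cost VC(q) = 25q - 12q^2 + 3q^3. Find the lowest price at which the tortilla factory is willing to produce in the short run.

$13 per unit

The firm shuts down when price falls below the minimum of average variable cost. AVC = VC/q = 25 - 12q + 3q^2.
At the minimum of AVC, MC = AVC. MC = 25 - 24q + 9q^2; setting MC = AVC gives 6q^2 - 12q = 0, so q = 2. min AVC = 13.
So the shutdown price is $13.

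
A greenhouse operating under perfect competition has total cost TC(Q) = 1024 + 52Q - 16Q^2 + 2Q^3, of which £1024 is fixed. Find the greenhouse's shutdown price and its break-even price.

Shutdown price = min AVC. AVC = 52 - 16Q + 2Q^2, with vertex at Q = 4 and minimum £20.
ATC = 1024/Q + 52 - 16Q + 2Q^2. Setting dATC/dQ = −1024/Q^2 − 16 + 4Q = 0 gives Q = 8 (since 4·8^3 − 16·8^2 = 1024).
min ATC = 1024/8 + 52 − 16·8 + 2·8^2 = £180. That is the break-even price.
Between these two prices the firm operates at a loss; above £180 it earns a profit.

Shutdown price = £20; break-even price = £180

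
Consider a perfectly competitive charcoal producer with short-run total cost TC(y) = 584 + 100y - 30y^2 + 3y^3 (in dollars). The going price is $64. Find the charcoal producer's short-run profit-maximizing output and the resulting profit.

Profit = -$368 at y = 6

AVC = 100 - 30y + 3y^2; min AVC = $25 at y = 5. Since P = $64 ≥ min AVC, the firm produces.
MC = 100 - 60y + 9y^2. Setting P = MC and taking the root on the rising branch gives y* = 6.
TR = 64·6 = 384. TC = 584 + 168 = 752. Profit = 384 − 752 = -$368.
By producing, the firm covers all variable cost plus $216 of fixed cost; shutting down would lose the full $584.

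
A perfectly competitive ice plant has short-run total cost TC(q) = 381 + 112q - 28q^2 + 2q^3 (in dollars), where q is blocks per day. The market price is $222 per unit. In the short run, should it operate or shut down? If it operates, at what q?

Variable cost is VC = 112q - 28q^2 + 2q^3, so AVC = VC/q = 112 - 28q + 2q^2 and MC = dTC/dq = 112 - 56q + 6q^2.
AVC is minimized where dAVC/dq = -28 + 4q = 0, at q = 7; min AVC = 112 - 28·7 + 2·7^2 = $14.
Because $222 ≥ $14, revenue can cover variable cost; the firm operates.
P = MC gives -110 - 56q + 6q^2 = 0, with roots -5/3 and 11. Take the larger (rising MC): q* = 11.
Check: AVC at q = 11 is $46 ≤ P, so revenue covers variable cost.
Profit = P·q − TC = 222·11 − 887 = $1555.

Produce at q = 11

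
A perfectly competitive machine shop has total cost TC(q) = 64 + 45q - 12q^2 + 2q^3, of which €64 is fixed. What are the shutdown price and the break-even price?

Shutdown price = min AVC. AVC = 45 - 12q + 2q^2, with vertex at q = 3 and minimum €27.
ATC = 64/q + 45 - 12q + 2q^2. Setting dATC/dq = −64/q^2 − 12 + 4q = 0 gives q = 4 (since 4·4^3 − 12·4^2 = 64).
min ATC = 64/4 + 45 − 12·4 + 2·4^2 = €45. That is the break-even price.
For €27 ≤ P < €45 the firm produces at a loss; below €27 it shuts down.

Shutdown price = €27; break-even price = €45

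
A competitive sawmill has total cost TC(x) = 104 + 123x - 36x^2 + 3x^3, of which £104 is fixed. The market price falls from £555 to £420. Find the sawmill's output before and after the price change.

MC = 123 - 72x + 9x^2; the shutdown threshold is min AVC = £15 (at x = 6).
With P = £555 above the shutdown price, P = MC gives x = 12.
At P = £420 ≥ min AVC, set P = MC: x = 11. The firm stays open but cuts output.

Output falls from 12 to 11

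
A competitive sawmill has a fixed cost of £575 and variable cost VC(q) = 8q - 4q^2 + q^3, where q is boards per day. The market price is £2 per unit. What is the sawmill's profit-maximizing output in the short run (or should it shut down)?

Variable cost is VC = 8q - 4q^2 + q^3, so AVC = VC/q = 8 - 4q + q^2 and MC = dTC/dq = 8 - 8q + 3q^2.
The AVC parabola has its vertex at q = 4/2 = 2, where AVC = 8 - 4·2 + 2^2 = £4.
P = £2 lies below min AVC = £4; no output level covers variable cost.
The firm minimizes its loss by shutting down and losing only its fixed cost of £575.

Shut down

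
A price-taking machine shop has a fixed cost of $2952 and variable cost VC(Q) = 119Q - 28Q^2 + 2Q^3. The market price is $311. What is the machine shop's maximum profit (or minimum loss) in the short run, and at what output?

Profit = -$72 at Q = 12

AVC = 119 - 28Q + 2Q^2 has its minimum $21 at Q = 7; price $311 clears that bar, so the firm operates.
With MC = 119 - 56Q + 6Q^2, P = MC on the upward-sloping part at Q* = 12.
TR = 311·12 = 3732. TC = 2952 + 852 = 3804. Profit = 3732 − 3804 = -$72.
Shutting down would mean losing the fixed cost of $2952, so operating at a loss of $72 is better by $2880.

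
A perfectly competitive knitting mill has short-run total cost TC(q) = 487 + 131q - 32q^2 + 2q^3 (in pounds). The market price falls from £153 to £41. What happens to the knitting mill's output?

MC = 131 - 64q + 6q^2; the shutdown threshold is min AVC = £3 (at q = 8).
At P = £153 ≥ min AVC, set P = MC on the rising branch: q = 11.
At P = £41 ≥ min AVC, set P = MC: q = 9. The firm stays open but cuts output.

Output falls from 11 to 9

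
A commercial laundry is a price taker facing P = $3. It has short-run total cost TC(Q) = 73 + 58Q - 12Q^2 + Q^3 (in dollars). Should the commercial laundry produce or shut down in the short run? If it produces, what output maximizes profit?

Strip out fixed cost: VC = 58Q - 12Q^2 + Q^3. Then AVC = 58 - 12Q + Q^2 and MC = 58 - 24Q + 3Q^2.
AVC hits its minimum where MC = AVC, at Q = 6, giving min AVC = 58 - 12·6 + 6^2 = $22.
Since P = $3 < min AVC = $22, price fails to cover variable cost at any output.
The firm minimizes its loss by shutting down and losing only its fixed cost of $73.

Shut down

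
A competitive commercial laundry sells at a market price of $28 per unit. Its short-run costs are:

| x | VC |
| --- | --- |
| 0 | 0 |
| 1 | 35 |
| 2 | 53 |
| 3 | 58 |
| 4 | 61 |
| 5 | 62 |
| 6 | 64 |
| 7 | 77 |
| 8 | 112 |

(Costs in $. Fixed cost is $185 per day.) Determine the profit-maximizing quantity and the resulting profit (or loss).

Compute π = P·x − TC at each output: x=0: -185; x=1: -192; x=2: -182; x=3: -159; x=4: -134; x=5: -107; x=6: -81; x=7: -66; x=8: -73.
Profit is maximized at x = 7. AVC there is 77/7 = $11 ≤ P, so producing beats shutting down (which would give -$185).

x = 7; profit = -$66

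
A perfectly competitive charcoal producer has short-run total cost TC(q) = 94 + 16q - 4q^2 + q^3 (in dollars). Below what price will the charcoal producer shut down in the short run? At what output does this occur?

$12 per unit, at q = 2

The shutdown price is the minimum of AVC. VC = 16q - 4q^2 + q^3, so AVC = 16 - 4q + q^2.
dAVC/dq = -4 + 2q = 0 gives q = 2. min AVC = 16 - 4·2 + 2^2 = 12.
The firm shuts down for any P below $12.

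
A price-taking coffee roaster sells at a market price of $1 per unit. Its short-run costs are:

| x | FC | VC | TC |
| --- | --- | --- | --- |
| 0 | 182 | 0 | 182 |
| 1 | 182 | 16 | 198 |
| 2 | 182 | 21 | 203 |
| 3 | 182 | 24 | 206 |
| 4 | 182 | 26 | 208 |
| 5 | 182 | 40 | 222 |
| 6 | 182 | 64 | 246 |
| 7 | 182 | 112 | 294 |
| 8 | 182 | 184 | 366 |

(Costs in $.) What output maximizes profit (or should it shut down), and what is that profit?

x = 0 (shut down); profit = -$182

Tabulate TR − TC: x=0: -182; x=1: -197; x=2: -201; x=3: -203; x=4: -204; x=5: -217; x=6: -240; x=7: -287; x=8: -358.
Profit is highest at x = 0. Equivalently, the lowest AVC in the table is 26/4 ≈ $6.50 at x = 4, and P = $1 falls below it — price never covers variable cost, so the firm shuts down and loses only its fixed cost.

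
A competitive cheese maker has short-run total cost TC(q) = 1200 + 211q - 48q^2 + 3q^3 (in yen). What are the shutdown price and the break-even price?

Shutdown price = ¥19; break-even price = ¥151

AVC = 211 - 48q + 3q^2; minimized at q = 8, giving min AVC = ¥19. That is the shutdown price.
ATC = 1200/q + 211 - 48q + 3q^2. Setting dATC/dq = −1200/q^2 − 48 + 6q = 0 gives q = 10 (since 6·10^3 − 48·10^2 = 1200).
min ATC = 1200/10 + 211 − 48·10 + 3·10^2 = ¥151. That is the break-even price.
For ¥19 ≤ P < ¥151 the firm produces at a loss; below ¥19 it shuts down.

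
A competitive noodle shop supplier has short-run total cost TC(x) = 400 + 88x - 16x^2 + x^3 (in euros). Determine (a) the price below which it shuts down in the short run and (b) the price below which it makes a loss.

Shutdown price = €24; break-even price = €68

Shutdown price = min AVC. AVC = 88 - 16x + x^2, with vertex at x = 8 and minimum €24.
ATC = 400/x + 88 - 16x + x^2. Setting dATC/dx = −400/x^2 − 16 + 2x = 0 gives x = 10 (since 2·10^3 − 16·10^2 = 400).
min ATC = 400/10 + 88 − 16·10 + 10^2 = €68. That is the break-even price.
Between these two prices the firm operates at a loss; above €68 it earns a profit.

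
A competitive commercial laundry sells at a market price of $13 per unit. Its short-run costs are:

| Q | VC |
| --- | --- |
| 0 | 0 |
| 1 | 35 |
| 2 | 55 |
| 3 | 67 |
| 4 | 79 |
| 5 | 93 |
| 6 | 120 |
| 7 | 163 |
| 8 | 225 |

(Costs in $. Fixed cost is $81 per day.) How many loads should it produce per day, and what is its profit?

Tabulate TR − TC: Q=0: -81; Q=1: -103; Q=2: -110; Q=3: -109; Q=4: -108; Q=5: -109; Q=6: -123; Q=7: -153; Q=8: -202.
Profit is highest at Q = 0. Equivalently, the lowest AVC in the table is 93/5 ≈ $18.60 at Q = 5, and P = $13 falls below it — price never covers variable cost, so the firm shuts down and loses only its fixed cost.

Q = 0 (shut down); profit = -$81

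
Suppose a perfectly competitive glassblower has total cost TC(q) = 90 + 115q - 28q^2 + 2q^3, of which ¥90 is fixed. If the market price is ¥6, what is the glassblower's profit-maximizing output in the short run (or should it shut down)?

Strip out fixed cost: VC = 115q - 28q^2 + 2q^3. Then AVC = 115 - 28q + 2q^2 and MC = 115 - 56q + 6q^2.
AVC is minimized where dAVC/dq = -28 + 4q = 0, at q = 7; min AVC = 115 - 28·7 + 2·7^2 = ¥17.
Since P = ¥6 < min AVC = ¥17, price fails to cover variable cost at any output.
Best response: produce nothing and absorb the ¥90 fixed cost.

Shut down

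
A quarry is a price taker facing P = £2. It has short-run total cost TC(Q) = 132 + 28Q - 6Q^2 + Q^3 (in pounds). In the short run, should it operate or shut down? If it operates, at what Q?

Shut down

Variable cost is VC = 28Q - 6Q^2 + Q^3, so AVC = VC/Q = 28 - 6Q + Q^2 and MC = dTC/dQ = 28 - 12Q + 3Q^2.
AVC hits its minimum where MC = AVC, at Q = 3, giving min AVC = 28 - 6·3 + 3^2 = £19.
Since P = £2 < min AVC = £19, price fails to cover variable cost at any output.
The firm minimizes its loss by shutting down and losing only its fixed cost of £132.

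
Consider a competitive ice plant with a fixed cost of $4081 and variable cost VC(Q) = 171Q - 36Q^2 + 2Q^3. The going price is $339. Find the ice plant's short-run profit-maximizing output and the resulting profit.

AVC = 171 - 36Q + 2Q^2 has its minimum $9 at Q = 9; price $339 clears that bar, so the firm operates.
With MC = 171 - 72Q + 6Q^2, P = MC on the upward-sloping part at Q* = 14.
TR = 339·14 = 4746. TC = 4081 + 826 = 4907. Profit = 4746 − 4907 = -$161.
That loss of $161 beats the $4081 the firm would lose by shutting down; producing recovers $3920 of fixed cost.

Profit = -$161 at Q = 14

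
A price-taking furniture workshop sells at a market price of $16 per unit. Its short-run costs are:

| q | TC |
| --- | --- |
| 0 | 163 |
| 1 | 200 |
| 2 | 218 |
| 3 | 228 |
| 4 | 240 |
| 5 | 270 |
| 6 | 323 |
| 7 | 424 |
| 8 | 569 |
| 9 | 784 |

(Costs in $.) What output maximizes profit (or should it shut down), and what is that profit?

Profit at each row (π = 16q − TC): q=0: -163; q=1: -184; q=2: -186; q=3: -180; q=4: -176; q=5: -190; q=6: -227; q=7: -312; q=8: -441; q=9: -640.
Profit is highest at q = 0. Equivalently, the lowest AVC in the table is 77/4 ≈ $19.25 at q = 4, and P = $16 falls below it — price never covers variable cost, so the firm shuts down and loses only its fixed cost.

q = 0 (shut down); profit = -$163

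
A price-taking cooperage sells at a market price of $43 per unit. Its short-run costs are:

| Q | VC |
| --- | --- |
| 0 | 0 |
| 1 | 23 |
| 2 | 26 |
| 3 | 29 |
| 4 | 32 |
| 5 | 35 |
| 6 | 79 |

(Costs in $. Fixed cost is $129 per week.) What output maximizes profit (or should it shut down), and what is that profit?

Profit at each row (π = 43Q − TC): Q=0: -129; Q=1: -109; Q=2: -69; Q=3: -29; Q=4: 11; Q=5: 51; Q=6: 50.
Profit is maximized at Q = 5. AVC there is 35/5 = $7 ≤ P, so producing beats shutting down (which would give -$129).

Q = 5; profit = $51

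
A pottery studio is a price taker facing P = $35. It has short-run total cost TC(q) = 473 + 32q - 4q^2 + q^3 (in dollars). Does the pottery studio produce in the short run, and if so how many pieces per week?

From TC, MC = TC'(q) = 32 - 8q + 3q^2 and AVC = VC/q = 32 - 4q + q^2.
The AVC parabola has its vertex at q = 4/2 = 2, where AVC = 32 - 4·2 + 2^2 = $28.
P = $35 exceeds min AVC = $28, so the firm stays open.
Set P = MC: 35 = 32 - 8q + 3q^2 → -3 - 8q + 3q^2 = 0. The roots are q = -1/3 and q = 3; the profit-maximizing output is on the rising part of MC, so q* = 3.
Check: AVC at q = 3 is $29 ≤ P, so revenue covers variable cost.
Profit = P·q − TC = 35·3 − 560 = -$455, a loss, but smaller than the $473 fixed cost the firm would lose by shutting down.

Produce at q = 3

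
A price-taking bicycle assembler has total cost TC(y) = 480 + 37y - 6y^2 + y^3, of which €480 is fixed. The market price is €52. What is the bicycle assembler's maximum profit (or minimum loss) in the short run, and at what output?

AVC = 37 - 6y + y^2 has its minimum €28 at y = 3; price €52 clears that bar, so the firm operates.
With MC = 37 - 12y + 3y^2, P = MC on the upward-sloping part at y* = 5.
TR = 52·5 = 260. TC = 480 + 160 = 640. Profit = 260 − 640 = -€380.
By producing, the firm covers all variable cost plus €100 of fixed cost; shutting down would lose the full €480.

Profit = -€380 at y = 5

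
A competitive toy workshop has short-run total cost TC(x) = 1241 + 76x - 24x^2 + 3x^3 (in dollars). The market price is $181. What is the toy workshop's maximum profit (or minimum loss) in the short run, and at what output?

AVC = 76 - 24x + 3x^2; min AVC = $28 at x = 4. Since P = $181 ≥ min AVC, the firm produces.
With MC = 76 - 48x + 9x^2, P = MC on the upward-sloping part at x* = 7.
TR = 181·7 = 1267. TC = 1241 + 385 = 1626. Profit = 1267 − 1626 = -$359.
That loss of $359 beats the $1241 the firm would lose by shutting down; producing recovers $882 of fixed cost.

Profit = -$359 at x = 7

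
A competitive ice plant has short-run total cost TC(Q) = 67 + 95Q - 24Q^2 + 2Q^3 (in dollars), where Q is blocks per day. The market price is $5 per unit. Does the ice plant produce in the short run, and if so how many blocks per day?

Strip out fixed cost: VC = 95Q - 24Q^2 + 2Q^3. Then AVC = 95 - 24Q + 2Q^2 and MC = 95 - 48Q + 6Q^2.
The AVC parabola has its vertex at Q = 24/4 = 6, where AVC = 95 - 24·6 + 2·6^2 = $23.
Since P = $5 < min AVC = $23, price fails to cover variable cost at any output.
Shutting down limits the loss to fixed cost, $67.

Shut down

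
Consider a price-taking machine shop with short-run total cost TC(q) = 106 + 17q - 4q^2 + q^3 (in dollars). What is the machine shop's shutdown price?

$13 per unit

The shutdown price is the minimum of AVC. VC = 17q - 4q^2 + q^3, so AVC = 17 - 4q + q^2.
At the minimum of AVC, MC = AVC. MC = 17 - 8q + 3q^2; setting MC = AVC gives 2q^2 - 4q = 0, so q = 2. min AVC = 13.
The firm shuts down for any P below $13.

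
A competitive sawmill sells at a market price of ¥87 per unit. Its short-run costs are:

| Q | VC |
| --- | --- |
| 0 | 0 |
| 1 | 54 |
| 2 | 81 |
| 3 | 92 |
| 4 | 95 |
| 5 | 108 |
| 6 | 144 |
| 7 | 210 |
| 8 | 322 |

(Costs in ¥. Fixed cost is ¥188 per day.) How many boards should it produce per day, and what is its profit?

Compute π = P·Q − TC at each output: Q=0: -188; Q=1: -155; Q=2: -95; Q=3: -19; Q=4: 65; Q=5: 139; Q=6: 190; Q=7: 211; Q=8: 186.
Profit is maximized at Q = 7. AVC there is 210/7 = ¥30 ≤ P, so producing beats shutting down (which would give -¥188).

Q = 7; profit = ¥211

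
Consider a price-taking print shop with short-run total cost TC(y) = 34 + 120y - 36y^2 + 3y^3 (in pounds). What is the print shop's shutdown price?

£12 per unit

The shutdown price is the minimum of AVC. VC = 120y - 36y^2 + 3y^3, so AVC = 120 - 36y + 3y^2.
dAVC/dy = -36 + 6y = 0 gives y = 6. min AVC = 120 - 36·6 + 3·6^2 = 12.
The firm shuts down for any P below £12.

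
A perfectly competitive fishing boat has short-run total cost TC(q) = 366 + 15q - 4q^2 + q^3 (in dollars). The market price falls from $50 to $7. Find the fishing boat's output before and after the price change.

AVC = 15 - 4q + q^2, minimized at q = 2 where min AVC = $11. MC = 15 - 8q + 3q^2.
At P = $50 ≥ min AVC, set P = MC on the rising branch: q = 5.
At P = $7 < min AVC = $11, price no longer covers variable cost at any output, so the firm shuts down: q = 0.

Output falls from 5 to 0 (the firm shuts down)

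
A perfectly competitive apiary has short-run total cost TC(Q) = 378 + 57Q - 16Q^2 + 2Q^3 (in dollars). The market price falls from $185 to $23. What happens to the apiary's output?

AVC = 57 - 16Q + 2Q^2, minimized at Q = 4 where min AVC = $25. MC = 57 - 32Q + 6Q^2.
With P = $185 above the shutdown price, P = MC gives Q = 8.
At P = $23 < min AVC = $25, price no longer covers variable cost at any output, so the firm shuts down: Q = 0.

Output falls from 8 to 0 (the firm shuts down)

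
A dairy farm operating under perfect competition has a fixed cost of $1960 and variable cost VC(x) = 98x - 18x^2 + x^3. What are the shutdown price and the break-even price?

Shutdown price = $17; break-even price = $182

Shutdown price = min AVC. AVC = 98 - 18x + x^2, with vertex at x = 9 and minimum $17.
ATC = 1960/x + 98 - 18x + x^2. Setting dATC/dx = −1960/x^2 − 18 + 2x = 0 gives x = 14 (since 2·14^3 − 18·14^2 = 1960).
min ATC = 1960/14 + 98 − 18·14 + 14^2 = $182. That is the break-even price.
Between these two prices the firm operates at a loss; above $182 it earns a profit.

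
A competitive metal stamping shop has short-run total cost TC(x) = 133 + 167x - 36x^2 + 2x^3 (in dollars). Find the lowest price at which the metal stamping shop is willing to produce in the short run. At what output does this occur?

$5 per unit, at x = 9

The firm shuts down when price falls below the minimum of average variable cost. AVC = VC/x = 167 - 36x + 2x^2.
At the minimum of AVC, MC = AVC. MC = 167 - 72x + 6x^2; setting MC = AVC gives 4x^2 - 36x = 0, so x = 9. min AVC = 5.
So the shutdown price is $5.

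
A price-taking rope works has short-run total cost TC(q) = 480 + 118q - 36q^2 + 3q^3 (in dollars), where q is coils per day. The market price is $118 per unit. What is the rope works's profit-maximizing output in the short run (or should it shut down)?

From TC, MC = TC'(q) = 118 - 72q + 9q^2 and AVC = VC/q = 118 - 36q + 3q^2.
AVC is minimized where dAVC/dq = -36 + 6q = 0, at q = 6; min AVC = 118 - 36·6 + 3·6^2 = $10.
Since P = $118 ≥ min AVC = $10, price covers variable cost and the firm should produce.
Solving P = MC: -72q + 9q^2 = 0 ⇒ q = 0 or 8. On the upward-sloping branch, q* = 8.
Check: AVC at q = 8 is $22 ≤ P, so revenue covers variable cost.
Profit = P·q − TC = 118·8 − 656 = $288.

Produce at q = 8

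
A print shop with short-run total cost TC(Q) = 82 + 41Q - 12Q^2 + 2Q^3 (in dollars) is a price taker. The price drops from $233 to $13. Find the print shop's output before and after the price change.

Output falls from 8 to 0 (the firm shuts down)

AVC = 41 - 12Q + 2Q^2, minimized at Q = 3 where min AVC = $23. MC = 41 - 24Q + 6Q^2.
With P = $233 above the shutdown price, P = MC gives Q = 8.
At P = $13 < min AVC = $23, price no longer covers variable cost at any output, so the firm shuts down: Q = 0.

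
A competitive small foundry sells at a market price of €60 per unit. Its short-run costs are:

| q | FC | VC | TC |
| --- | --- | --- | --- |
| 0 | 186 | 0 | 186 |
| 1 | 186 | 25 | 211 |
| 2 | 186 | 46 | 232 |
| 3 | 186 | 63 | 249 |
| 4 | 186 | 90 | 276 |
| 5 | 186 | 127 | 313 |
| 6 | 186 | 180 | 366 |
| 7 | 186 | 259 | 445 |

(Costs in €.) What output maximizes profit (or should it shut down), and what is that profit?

Profit at each row (π = 60q − TC): q=0: -186; q=1: -151; q=2: -112; q=3: -69; q=4: -36; q=5: -13; q=6: -6; q=7: -25.
Profit is maximized at q = 6. AVC there is 180/6 = €30 ≤ P, so producing beats shutting down (which would give -€186).

q = 6; profit = -€6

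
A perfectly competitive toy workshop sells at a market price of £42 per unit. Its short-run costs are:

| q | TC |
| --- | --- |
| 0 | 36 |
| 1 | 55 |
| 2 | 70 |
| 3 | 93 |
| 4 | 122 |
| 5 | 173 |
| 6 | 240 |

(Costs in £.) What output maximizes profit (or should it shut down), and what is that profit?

Tabulate TR − TC: q=0: -36; q=1: -13; q=2: 14; q=3: 33; q=4: 46; q=5: 37; q=6: 12.
Profit is maximized at q = 4. AVC there is 86/4 = £21.50 ≤ P, so producing beats shutting down (which would give -£36).

q = 4; profit = £46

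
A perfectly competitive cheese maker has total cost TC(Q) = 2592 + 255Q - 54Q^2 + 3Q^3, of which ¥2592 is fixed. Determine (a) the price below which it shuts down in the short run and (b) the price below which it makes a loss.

Shutdown price = ¥12; break-even price = ¥255

AVC = 255 - 54Q + 3Q^2; minimized at Q = 9, giving min AVC = ¥12. That is the shutdown price.
ATC = 2592/Q + 255 - 54Q + 3Q^2. Setting dATC/dQ = −2592/Q^2 − 54 + 6Q = 0 gives Q = 12 (since 6·12^3 − 54·12^2 = 2592).
min ATC = 2592/12 + 255 − 54·12 + 3·12^2 = ¥255. That is the break-even price.
Between these two prices the firm operates at a loss; above ¥255 it earns a profit.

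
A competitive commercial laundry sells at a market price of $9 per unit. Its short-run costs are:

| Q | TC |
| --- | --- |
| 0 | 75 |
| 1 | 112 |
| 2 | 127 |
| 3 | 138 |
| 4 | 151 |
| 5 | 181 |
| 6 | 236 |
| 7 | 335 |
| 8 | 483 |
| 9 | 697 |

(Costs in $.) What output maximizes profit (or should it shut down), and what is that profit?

Q = 0 (shut down); profit = -$75

Compute π = P·Q − TC at each output: Q=0: -75; Q=1: -103; Q=2: -109; Q=3: -111; Q=4: -115; Q=5: -136; Q=6: -182; Q=7: -272; Q=8: -411; Q=9: -616.
Profit is highest at Q = 0. Equivalently, the lowest AVC in the table is 76/4 ≈ $19 at Q = 4, and P = $9 falls below it — price never covers variable cost, so the firm shuts down and loses only its fixed cost.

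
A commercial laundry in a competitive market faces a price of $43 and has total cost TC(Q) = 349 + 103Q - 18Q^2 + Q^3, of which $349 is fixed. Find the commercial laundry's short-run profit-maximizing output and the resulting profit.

AVC = 103 - 18Q + Q^2; min AVC = $22 at Q = 9. Since P = $43 ≥ min AVC, the firm produces.
MC = 103 - 36Q + 3Q^2. Setting P = MC and taking the root on the rising branch gives Q* = 10.
TR = 43·10 = 430. TC = 349 + 230 = 579. Profit = 430 − 579 = -$149.
By producing, the firm covers all variable cost plus $200 of fixed cost; shutting down would lose the full $349.

Profit = -$149 at Q = 10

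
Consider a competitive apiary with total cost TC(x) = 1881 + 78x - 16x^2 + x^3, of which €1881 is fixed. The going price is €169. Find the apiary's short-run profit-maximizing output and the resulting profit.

AVC = 78 - 16x + x^2; min AVC = €14 at x = 8. Since P = €169 ≥ min AVC, the firm produces.
MC = 78 - 32x + 3x^2. Setting P = MC and taking the root on the rising branch gives x* = 13.
TR = 169·13 = 2197. TC = 1881 + 507 = 2388. Profit = 2197 − 2388 = -€191.
That loss of €191 beats the €1881 the firm would lose by shutting down; producing recovers €1690 of fixed cost.

Profit = -€191 at x = 13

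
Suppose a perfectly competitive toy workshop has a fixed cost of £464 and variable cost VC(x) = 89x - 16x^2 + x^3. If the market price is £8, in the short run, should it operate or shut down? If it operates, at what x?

Strip out fixed cost: VC = 89x - 16x^2 + x^3. Then AVC = 89 - 16x + x^2 and MC = 89 - 32x + 3x^2.
AVC is minimized where dAVC/dx = -16 + 2x = 0, at x = 8; min AVC = 89 - 16·8 + 8^2 = £25.
With P < min AVC (£8 < £25), every unit sold adds to the loss.
The firm minimizes its loss by shutting down and losing only its fixed cost of £464.

Shut down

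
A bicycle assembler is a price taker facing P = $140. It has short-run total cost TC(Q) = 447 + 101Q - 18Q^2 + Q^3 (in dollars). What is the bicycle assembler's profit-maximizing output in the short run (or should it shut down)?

From TC, MC = TC'(Q) = 101 - 36Q + 3Q^2 and AVC = VC/Q = 101 - 18Q + Q^2.
The AVC parabola has its vertex at Q = 18/2 = 9, where AVC = 101 - 18·9 + 9^2 = $20.
P = $140 exceeds min AVC = $20, so the firm stays open.
P = MC gives -39 - 36Q + 3Q^2 = 0, with roots -1 and 13. Take the larger (rising MC): Q* = 13.
Check: AVC at Q = 13 is $36 ≤ P, so revenue covers variable cost.
Profit = P·Q − TC = 140·13 − 915 = $905.

Produce at Q = 13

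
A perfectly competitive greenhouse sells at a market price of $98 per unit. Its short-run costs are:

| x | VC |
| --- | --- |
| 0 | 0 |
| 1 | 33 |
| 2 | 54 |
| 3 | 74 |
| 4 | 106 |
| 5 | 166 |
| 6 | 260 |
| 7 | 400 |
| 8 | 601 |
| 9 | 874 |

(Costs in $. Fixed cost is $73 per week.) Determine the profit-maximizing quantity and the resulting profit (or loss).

x = 6; profit = $255

Profit at each row (π = 98x − TC): x=0: -73; x=1: -8; x=2: 69; x=3: 147; x=4: 213; x=5: 251; x=6: 255; x=7: 213; x=8: 110; x=9: -65.
Profit is maximized at x = 6. AVC there is 260/6 = $43.33 ≤ P, so producing beats shutting down (which would give -$73).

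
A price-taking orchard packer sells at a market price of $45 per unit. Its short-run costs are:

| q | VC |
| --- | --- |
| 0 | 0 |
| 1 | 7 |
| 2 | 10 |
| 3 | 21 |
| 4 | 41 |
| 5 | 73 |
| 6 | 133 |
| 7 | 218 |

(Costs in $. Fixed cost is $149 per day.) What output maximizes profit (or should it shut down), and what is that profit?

Tabulate TR − TC: q=0: -149; q=1: -111; q=2: -69; q=3: -35; q=4: -10; q=5: 3; q=6: -12; q=7: -52.
Profit is maximized at q = 5. AVC there is 73/5 = $14.60 ≤ P, so producing beats shutting down (which would give -$149).

q = 5; profit = $3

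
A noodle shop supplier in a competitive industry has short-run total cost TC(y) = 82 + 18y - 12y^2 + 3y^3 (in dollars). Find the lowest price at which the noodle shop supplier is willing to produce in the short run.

Short-run supply begins at min AVC. From VC = 18y - 12y^2 + 3y^3, AVC = 18 - 12y + 3y^2.
dAVC/dy = -12 + 6y = 0 gives y = 2. min AVC = 18 - 12·2 + 3·2^2 = 6.
For P < $6 the firm produces nothing.

$6 per unit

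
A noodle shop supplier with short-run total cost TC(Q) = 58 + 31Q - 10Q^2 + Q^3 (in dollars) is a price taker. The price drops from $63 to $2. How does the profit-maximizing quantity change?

Output falls from 8 to 0 (the firm shuts down)

AVC = 31 - 10Q + Q^2, minimized at Q = 5 where min AVC = $6. MC = 31 - 20Q + 3Q^2.
At P = $63 ≥ min AVC, set P = MC on the rising branch: Q = 8.
At P = $2 < min AVC = $6, price no longer covers variable cost at any output, so the firm shuts down: Q = 0.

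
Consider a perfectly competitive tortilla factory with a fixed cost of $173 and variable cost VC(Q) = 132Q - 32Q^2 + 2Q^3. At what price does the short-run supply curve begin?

$4 per unit

The firm shuts down when price falls below the minimum of average variable cost. AVC = VC/Q = 132 - 32Q + 2Q^2.
dAVC/dQ = -32 + 4Q = 0 gives Q = 8. min AVC = 132 - 32·8 + 2·8^2 = 4.
For P < $4 the firm produces nothing.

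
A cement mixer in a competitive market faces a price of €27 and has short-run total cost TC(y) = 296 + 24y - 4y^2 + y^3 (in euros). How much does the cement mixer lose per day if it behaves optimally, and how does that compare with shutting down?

Profit = -€278 at y = 3

AVC = 24 - 4y + y^2 has its minimum €20 at y = 2; price €27 clears that bar, so the firm operates.
MC = 24 - 8y + 3y^2. Setting P = MC and taking the root on the rising branch gives y* = 3.
TR = 27·3 = 81. TC = 296 + 63 = 359. Profit = 81 − 359 = -€278.
By producing, the firm covers all variable cost plus €18 of fixed cost; shutting down would lose the full €296.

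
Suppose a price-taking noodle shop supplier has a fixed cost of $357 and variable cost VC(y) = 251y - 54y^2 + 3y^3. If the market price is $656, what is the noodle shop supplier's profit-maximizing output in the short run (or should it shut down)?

Produce at y = 15

Variable cost is VC = 251y - 54y^2 + 3y^3, so AVC = VC/y = 251 - 54y + 3y^2 and MC = dTC/dy = 251 - 108y + 9y^2.
AVC hits its minimum where MC = AVC, at y = 9, giving min AVC = 251 - 54·9 + 3·9^2 = $8.
Because $656 ≥ $8, revenue can cover variable cost; the firm operates.
Solving P = MC: -405 - 108y + 9y^2 = 0 ⇒ y = -3 or 15. On the upward-sloping branch, y* = 15.
Check: AVC at y = 15 is $116 ≤ P, so revenue covers variable cost.
Profit = P·y − TC = 656·15 − 2097 = $7743.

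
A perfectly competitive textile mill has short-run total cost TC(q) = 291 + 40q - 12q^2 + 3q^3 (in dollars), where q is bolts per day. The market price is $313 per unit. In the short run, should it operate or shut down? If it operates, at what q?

From TC, MC = TC'(q) = 40 - 24q + 9q^2 and AVC = VC/q = 40 - 12q + 3q^2.
The AVC parabola has its vertex at q = 12/6 = 2, where AVC = 40 - 12·2 + 3·2^2 = $28.
P = $313 exceeds min AVC = $28, so the firm stays open.
Solving P = MC: -273 - 24q + 9q^2 = 0 ⇒ q = -13/3 or 7. On the upward-sloping branch, q* = 7.
Check: AVC at q = 7 is $103 ≤ P, so revenue covers variable cost.
Profit = P·q − TC = 313·7 − 1012 = $1179.

Produce at q = 7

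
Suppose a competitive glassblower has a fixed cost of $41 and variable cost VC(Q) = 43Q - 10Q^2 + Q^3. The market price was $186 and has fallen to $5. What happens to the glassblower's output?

AVC = 43 - 10Q + Q^2, minimized at Q = 5 where min AVC = $18. MC = 43 - 20Q + 3Q^2.
With P = $186 above the shutdown price, P = MC gives Q = 11.
At P = $5 < min AVC = $18, price no longer covers variable cost at any output, so the firm shuts down: Q = 0.

Output falls from 11 to 0 (the firm shuts down)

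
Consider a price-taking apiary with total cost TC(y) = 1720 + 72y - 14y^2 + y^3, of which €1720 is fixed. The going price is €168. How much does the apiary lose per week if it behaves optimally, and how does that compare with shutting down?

Profit = -€280 at y = 12

AVC = 72 - 14y + y^2; min AVC = €23 at y = 7. Since P = €168 ≥ min AVC, the firm produces.
With MC = 72 - 28y + 3y^2, P = MC on the upward-sloping part at y* = 12.
TR = 168·12 = 2016. TC = 1720 + 576 = 2296. Profit = 2016 − 2296 = -€280.
Shutting down would mean losing the fixed cost of €1720, so operating at a loss of €280 is better by €1440.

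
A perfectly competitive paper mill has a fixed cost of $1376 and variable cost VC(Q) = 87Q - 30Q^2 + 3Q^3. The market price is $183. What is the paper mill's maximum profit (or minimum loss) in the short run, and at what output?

AVC = 87 - 30Q + 3Q^2; min AVC = $12 at Q = 5. Since P = $183 ≥ min AVC, the firm produces.
MC = 87 - 60Q + 9Q^2. Setting P = MC and taking the root on the rising branch gives Q* = 8.
TR = 183·8 = 1464. TC = 1376 + 312 = 1688. Profit = 1464 − 1688 = -$224.
That loss of $224 beats the $1376 the firm would lose by shutting down; producing recovers $1152 of fixed cost.

Profit = -$224 at Q = 8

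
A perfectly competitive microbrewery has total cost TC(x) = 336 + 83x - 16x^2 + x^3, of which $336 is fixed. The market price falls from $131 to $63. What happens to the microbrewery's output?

AVC = 83 - 16x + x^2, minimized at x = 8 where min AVC = $19. MC = 83 - 32x + 3x^2.
At P = $131 ≥ min AVC, set P = MC on the rising branch: x = 12.
At P = $63 ≥ min AVC, set P = MC: x = 10. The firm stays open but cuts output.

Output falls from 12 to 10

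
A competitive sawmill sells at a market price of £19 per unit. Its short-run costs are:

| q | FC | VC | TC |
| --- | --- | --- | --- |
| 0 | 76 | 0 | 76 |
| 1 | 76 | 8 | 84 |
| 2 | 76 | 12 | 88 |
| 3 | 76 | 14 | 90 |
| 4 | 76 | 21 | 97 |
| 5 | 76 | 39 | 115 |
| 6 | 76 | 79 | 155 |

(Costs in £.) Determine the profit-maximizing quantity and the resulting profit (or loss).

q = 5; profit = -£20

Compute π = P·q − TC at each output: q=0: -76; q=1: -65; q=2: -50; q=3: -33; q=4: -21; q=5: -20; q=6: -41.
Profit is maximized at q = 5. AVC there is 39/5 = £7.80 ≤ P, so producing beats shutting down (which would give -£76).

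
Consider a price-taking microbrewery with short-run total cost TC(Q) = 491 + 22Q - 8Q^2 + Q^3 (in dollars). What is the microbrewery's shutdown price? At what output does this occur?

The firm shuts down when price falls below the minimum of average variable cost. AVC = VC/Q = 22 - 8Q + Q^2.
dAVC/dQ = -8 + 2Q = 0 gives Q = 4. min AVC = 22 - 8·4 + 4^2 = 6.
For P < $6 the firm produces nothing.

$6 per unit, at Q = 4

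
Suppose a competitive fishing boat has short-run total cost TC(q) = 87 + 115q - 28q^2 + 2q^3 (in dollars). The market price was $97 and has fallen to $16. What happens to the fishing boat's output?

Output falls from 9 to 0 (the firm shuts down)

AVC = 115 - 28q + 2q^2, minimized at q = 7 where min AVC = $17. MC = 115 - 56q + 6q^2.
At P = $97 ≥ min AVC, set P = MC on the rising branch: q = 9.
At P = $16 < min AVC = $17, price no longer covers variable cost at any output, so the firm shuts down: q = 0.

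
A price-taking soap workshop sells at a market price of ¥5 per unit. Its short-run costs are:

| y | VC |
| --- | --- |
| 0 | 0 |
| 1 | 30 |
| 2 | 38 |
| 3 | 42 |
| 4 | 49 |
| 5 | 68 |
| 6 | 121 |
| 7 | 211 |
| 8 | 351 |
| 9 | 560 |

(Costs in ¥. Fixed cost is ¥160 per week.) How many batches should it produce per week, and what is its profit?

y = 0 (shut down); profit = -¥160

Profit at each row (π = 5y − TC): y=0: -160; y=1: -185; y=2: -188; y=3: -187; y=4: -189; y=5: -203; y=6: -251; y=7: -336; y=8: -471; y=9: -675.
Profit is highest at y = 0. Equivalently, the lowest AVC in the table is 49/4 ≈ ¥12.25 at y = 4, and P = ¥5 falls below it — price never covers variable cost, so the firm shuts down and loses only its fixed cost.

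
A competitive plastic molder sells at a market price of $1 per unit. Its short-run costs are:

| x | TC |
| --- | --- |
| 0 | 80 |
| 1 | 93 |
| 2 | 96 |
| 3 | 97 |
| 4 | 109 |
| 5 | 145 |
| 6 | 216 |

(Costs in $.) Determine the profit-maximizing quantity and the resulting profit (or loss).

Tabulate TR − TC: x=0: -80; x=1: -92; x=2: -94; x=3: -94; x=4: -105; x=5: -140; x=6: -210.
Profit is highest at x = 0. Equivalently, the lowest AVC in the table is 17/3 ≈ $5.67 at x = 3, and P = $1 falls below it — price never covers variable cost, so the firm shuts down and loses only its fixed cost.

x = 0 (shut down); profit = -$80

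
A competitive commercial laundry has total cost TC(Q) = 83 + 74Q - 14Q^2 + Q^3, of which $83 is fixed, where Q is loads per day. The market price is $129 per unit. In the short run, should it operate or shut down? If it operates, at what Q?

Produce at Q = 11

Strip out fixed cost: VC = 74Q - 14Q^2 + Q^3. Then AVC = 74 - 14Q + Q^2 and MC = 74 - 28Q + 3Q^2.
AVC hits its minimum where MC = AVC, at Q = 7, giving min AVC = 74 - 14·7 + 7^2 = $25.
Since P = $129 ≥ min AVC = $25, price covers variable cost and the firm should produce.
P = MC gives -55 - 28Q + 3Q^2 = 0, with roots -5/3 and 11. Take the larger (rising MC): Q* = 11.
Check: AVC at Q = 11 is $41 ≤ P, so revenue covers variable cost.
Profit = P·Q − TC = 129·11 − 534 = $885.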